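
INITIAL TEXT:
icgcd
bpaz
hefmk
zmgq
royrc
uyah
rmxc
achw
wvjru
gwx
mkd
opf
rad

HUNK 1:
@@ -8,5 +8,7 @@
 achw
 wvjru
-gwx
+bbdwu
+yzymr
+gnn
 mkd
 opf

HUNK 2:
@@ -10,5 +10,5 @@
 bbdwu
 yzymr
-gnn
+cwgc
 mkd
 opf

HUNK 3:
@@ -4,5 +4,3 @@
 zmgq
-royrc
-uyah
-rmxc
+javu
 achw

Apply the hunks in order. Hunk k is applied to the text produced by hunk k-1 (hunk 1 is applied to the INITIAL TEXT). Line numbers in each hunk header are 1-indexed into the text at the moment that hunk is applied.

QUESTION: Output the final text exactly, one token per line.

Hunk 1: at line 8 remove [gwx] add [bbdwu,yzymr,gnn] -> 15 lines: icgcd bpaz hefmk zmgq royrc uyah rmxc achw wvjru bbdwu yzymr gnn mkd opf rad
Hunk 2: at line 10 remove [gnn] add [cwgc] -> 15 lines: icgcd bpaz hefmk zmgq royrc uyah rmxc achw wvjru bbdwu yzymr cwgc mkd opf rad
Hunk 3: at line 4 remove [royrc,uyah,rmxc] add [javu] -> 13 lines: icgcd bpaz hefmk zmgq javu achw wvjru bbdwu yzymr cwgc mkd opf rad

Answer: icgcd
bpaz
hefmk
zmgq
javu
achw
wvjru
bbdwu
yzymr
cwgc
mkd
opf
rad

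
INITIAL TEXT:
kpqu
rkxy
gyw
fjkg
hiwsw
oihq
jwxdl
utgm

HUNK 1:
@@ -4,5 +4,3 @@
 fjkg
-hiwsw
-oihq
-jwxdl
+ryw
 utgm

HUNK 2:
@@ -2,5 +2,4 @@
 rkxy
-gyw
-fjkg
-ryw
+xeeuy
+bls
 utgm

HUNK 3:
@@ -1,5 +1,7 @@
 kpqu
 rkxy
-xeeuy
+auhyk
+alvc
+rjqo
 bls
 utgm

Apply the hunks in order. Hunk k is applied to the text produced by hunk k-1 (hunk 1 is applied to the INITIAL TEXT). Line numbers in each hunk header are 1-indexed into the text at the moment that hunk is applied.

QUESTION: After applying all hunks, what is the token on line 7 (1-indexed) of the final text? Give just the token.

Answer: utgm

Derivation:
Hunk 1: at line 4 remove [hiwsw,oihq,jwxdl] add [ryw] -> 6 lines: kpqu rkxy gyw fjkg ryw utgm
Hunk 2: at line 2 remove [gyw,fjkg,ryw] add [xeeuy,bls] -> 5 lines: kpqu rkxy xeeuy bls utgm
Hunk 3: at line 1 remove [xeeuy] add [auhyk,alvc,rjqo] -> 7 lines: kpqu rkxy auhyk alvc rjqo bls utgm
Final line 7: utgm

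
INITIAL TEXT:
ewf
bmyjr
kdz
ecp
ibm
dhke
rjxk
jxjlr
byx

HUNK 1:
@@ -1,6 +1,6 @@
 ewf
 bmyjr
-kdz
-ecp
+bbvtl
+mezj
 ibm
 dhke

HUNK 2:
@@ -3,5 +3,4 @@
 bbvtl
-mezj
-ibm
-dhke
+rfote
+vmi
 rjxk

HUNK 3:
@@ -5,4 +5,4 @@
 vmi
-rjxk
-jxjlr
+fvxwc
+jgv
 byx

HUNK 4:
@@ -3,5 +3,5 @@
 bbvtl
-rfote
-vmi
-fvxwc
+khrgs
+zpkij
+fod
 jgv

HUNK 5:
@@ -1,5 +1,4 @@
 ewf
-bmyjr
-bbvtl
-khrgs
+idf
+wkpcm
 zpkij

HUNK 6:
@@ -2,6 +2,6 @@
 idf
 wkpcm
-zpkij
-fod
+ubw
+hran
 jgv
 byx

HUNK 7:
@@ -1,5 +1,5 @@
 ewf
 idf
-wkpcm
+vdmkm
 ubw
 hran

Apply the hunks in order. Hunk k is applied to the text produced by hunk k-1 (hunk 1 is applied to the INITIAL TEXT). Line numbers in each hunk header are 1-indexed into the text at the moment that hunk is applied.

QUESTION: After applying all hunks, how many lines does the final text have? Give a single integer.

Answer: 7

Derivation:
Hunk 1: at line 1 remove [kdz,ecp] add [bbvtl,mezj] -> 9 lines: ewf bmyjr bbvtl mezj ibm dhke rjxk jxjlr byx
Hunk 2: at line 3 remove [mezj,ibm,dhke] add [rfote,vmi] -> 8 lines: ewf bmyjr bbvtl rfote vmi rjxk jxjlr byx
Hunk 3: at line 5 remove [rjxk,jxjlr] add [fvxwc,jgv] -> 8 lines: ewf bmyjr bbvtl rfote vmi fvxwc jgv byx
Hunk 4: at line 3 remove [rfote,vmi,fvxwc] add [khrgs,zpkij,fod] -> 8 lines: ewf bmyjr bbvtl khrgs zpkij fod jgv byx
Hunk 5: at line 1 remove [bmyjr,bbvtl,khrgs] add [idf,wkpcm] -> 7 lines: ewf idf wkpcm zpkij fod jgv byx
Hunk 6: at line 2 remove [zpkij,fod] add [ubw,hran] -> 7 lines: ewf idf wkpcm ubw hran jgv byx
Hunk 7: at line 1 remove [wkpcm] add [vdmkm] -> 7 lines: ewf idf vdmkm ubw hran jgv byx
Final line count: 7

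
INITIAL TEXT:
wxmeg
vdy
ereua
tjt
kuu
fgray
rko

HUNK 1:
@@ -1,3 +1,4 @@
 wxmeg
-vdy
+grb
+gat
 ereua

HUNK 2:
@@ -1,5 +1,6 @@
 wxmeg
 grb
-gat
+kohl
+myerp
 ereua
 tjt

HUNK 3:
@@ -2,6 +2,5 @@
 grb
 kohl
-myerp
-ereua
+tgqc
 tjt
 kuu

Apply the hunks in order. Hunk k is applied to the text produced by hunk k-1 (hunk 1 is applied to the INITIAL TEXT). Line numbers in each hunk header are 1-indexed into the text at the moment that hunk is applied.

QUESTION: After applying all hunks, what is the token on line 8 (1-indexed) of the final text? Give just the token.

Answer: rko

Derivation:
Hunk 1: at line 1 remove [vdy] add [grb,gat] -> 8 lines: wxmeg grb gat ereua tjt kuu fgray rko
Hunk 2: at line 1 remove [gat] add [kohl,myerp] -> 9 lines: wxmeg grb kohl myerp ereua tjt kuu fgray rko
Hunk 3: at line 2 remove [myerp,ereua] add [tgqc] -> 8 lines: wxmeg grb kohl tgqc tjt kuu fgray rko
Final line 8: rko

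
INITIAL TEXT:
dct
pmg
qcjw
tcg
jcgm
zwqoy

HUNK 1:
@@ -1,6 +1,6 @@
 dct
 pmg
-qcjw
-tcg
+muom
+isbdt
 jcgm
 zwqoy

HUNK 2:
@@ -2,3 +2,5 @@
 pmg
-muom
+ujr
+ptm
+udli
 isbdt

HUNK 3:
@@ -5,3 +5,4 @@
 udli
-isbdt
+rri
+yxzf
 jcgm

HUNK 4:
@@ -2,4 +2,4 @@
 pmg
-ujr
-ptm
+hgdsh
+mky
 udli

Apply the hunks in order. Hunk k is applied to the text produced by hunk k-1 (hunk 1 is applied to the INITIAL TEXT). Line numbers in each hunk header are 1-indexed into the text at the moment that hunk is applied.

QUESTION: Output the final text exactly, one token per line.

Answer: dct
pmg
hgdsh
mky
udli
rri
yxzf
jcgm
zwqoy

Derivation:
Hunk 1: at line 1 remove [qcjw,tcg] add [muom,isbdt] -> 6 lines: dct pmg muom isbdt jcgm zwqoy
Hunk 2: at line 2 remove [muom] add [ujr,ptm,udli] -> 8 lines: dct pmg ujr ptm udli isbdt jcgm zwqoy
Hunk 3: at line 5 remove [isbdt] add [rri,yxzf] -> 9 lines: dct pmg ujr ptm udli rri yxzf jcgm zwqoy
Hunk 4: at line 2 remove [ujr,ptm] add [hgdsh,mky] -> 9 lines: dct pmg hgdsh mky udli rri yxzf jcgm zwqoy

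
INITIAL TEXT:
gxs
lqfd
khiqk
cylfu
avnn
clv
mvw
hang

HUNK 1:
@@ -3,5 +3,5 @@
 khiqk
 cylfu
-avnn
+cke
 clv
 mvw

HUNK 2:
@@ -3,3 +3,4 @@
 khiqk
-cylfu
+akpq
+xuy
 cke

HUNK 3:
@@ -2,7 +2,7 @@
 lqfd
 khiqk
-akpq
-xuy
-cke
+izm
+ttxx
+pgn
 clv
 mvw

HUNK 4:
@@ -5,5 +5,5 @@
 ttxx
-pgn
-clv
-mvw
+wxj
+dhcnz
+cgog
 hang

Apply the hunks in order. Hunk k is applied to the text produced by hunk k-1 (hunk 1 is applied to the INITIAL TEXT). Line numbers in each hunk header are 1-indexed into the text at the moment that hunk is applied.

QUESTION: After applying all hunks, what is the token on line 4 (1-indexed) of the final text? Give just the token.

Hunk 1: at line 3 remove [avnn] add [cke] -> 8 lines: gxs lqfd khiqk cylfu cke clv mvw hang
Hunk 2: at line 3 remove [cylfu] add [akpq,xuy] -> 9 lines: gxs lqfd khiqk akpq xuy cke clv mvw hang
Hunk 3: at line 2 remove [akpq,xuy,cke] add [izm,ttxx,pgn] -> 9 lines: gxs lqfd khiqk izm ttxx pgn clv mvw hang
Hunk 4: at line 5 remove [pgn,clv,mvw] add [wxj,dhcnz,cgog] -> 9 lines: gxs lqfd khiqk izm ttxx wxj dhcnz cgog hang
Final line 4: izm

Answer: izm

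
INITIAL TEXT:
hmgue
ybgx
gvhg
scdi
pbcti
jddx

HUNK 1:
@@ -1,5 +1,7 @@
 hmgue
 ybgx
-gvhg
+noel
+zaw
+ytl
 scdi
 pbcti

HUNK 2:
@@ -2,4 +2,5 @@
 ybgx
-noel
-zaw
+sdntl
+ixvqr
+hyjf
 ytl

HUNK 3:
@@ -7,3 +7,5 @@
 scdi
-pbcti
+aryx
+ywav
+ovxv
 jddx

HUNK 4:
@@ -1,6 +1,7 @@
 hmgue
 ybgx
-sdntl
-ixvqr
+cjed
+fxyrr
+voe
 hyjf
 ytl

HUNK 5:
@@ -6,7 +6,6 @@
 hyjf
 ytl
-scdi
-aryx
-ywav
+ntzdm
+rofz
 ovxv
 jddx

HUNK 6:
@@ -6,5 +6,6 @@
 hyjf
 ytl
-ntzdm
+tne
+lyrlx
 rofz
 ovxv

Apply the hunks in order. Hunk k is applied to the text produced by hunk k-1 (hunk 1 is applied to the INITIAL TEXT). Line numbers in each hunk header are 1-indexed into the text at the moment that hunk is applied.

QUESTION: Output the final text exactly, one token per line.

Answer: hmgue
ybgx
cjed
fxyrr
voe
hyjf
ytl
tne
lyrlx
rofz
ovxv
jddx

Derivation:
Hunk 1: at line 1 remove [gvhg] add [noel,zaw,ytl] -> 8 lines: hmgue ybgx noel zaw ytl scdi pbcti jddx
Hunk 2: at line 2 remove [noel,zaw] add [sdntl,ixvqr,hyjf] -> 9 lines: hmgue ybgx sdntl ixvqr hyjf ytl scdi pbcti jddx
Hunk 3: at line 7 remove [pbcti] add [aryx,ywav,ovxv] -> 11 lines: hmgue ybgx sdntl ixvqr hyjf ytl scdi aryx ywav ovxv jddx
Hunk 4: at line 1 remove [sdntl,ixvqr] add [cjed,fxyrr,voe] -> 12 lines: hmgue ybgx cjed fxyrr voe hyjf ytl scdi aryx ywav ovxv jddx
Hunk 5: at line 6 remove [scdi,aryx,ywav] add [ntzdm,rofz] -> 11 lines: hmgue ybgx cjed fxyrr voe hyjf ytl ntzdm rofz ovxv jddx
Hunk 6: at line 6 remove [ntzdm] add [tne,lyrlx] -> 12 lines: hmgue ybgx cjed fxyrr voe hyjf ytl tne lyrlx rofz ovxv jddx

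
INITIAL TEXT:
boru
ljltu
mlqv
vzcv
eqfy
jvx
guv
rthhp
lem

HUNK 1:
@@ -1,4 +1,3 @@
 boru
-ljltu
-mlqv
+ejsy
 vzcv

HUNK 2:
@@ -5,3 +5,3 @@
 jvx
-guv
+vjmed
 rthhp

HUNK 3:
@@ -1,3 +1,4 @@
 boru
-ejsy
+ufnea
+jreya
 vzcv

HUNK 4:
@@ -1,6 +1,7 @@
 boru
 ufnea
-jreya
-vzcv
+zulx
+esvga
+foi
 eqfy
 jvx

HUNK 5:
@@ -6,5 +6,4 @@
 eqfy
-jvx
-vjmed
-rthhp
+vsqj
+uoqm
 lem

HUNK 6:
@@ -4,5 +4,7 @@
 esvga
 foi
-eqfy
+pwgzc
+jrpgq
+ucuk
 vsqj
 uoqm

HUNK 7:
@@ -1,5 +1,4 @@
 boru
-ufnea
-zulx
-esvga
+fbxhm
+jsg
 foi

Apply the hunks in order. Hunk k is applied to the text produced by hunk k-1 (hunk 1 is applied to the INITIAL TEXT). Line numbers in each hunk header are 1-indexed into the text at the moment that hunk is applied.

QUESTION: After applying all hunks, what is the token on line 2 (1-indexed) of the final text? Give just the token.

Hunk 1: at line 1 remove [ljltu,mlqv] add [ejsy] -> 8 lines: boru ejsy vzcv eqfy jvx guv rthhp lem
Hunk 2: at line 5 remove [guv] add [vjmed] -> 8 lines: boru ejsy vzcv eqfy jvx vjmed rthhp lem
Hunk 3: at line 1 remove [ejsy] add [ufnea,jreya] -> 9 lines: boru ufnea jreya vzcv eqfy jvx vjmed rthhp lem
Hunk 4: at line 1 remove [jreya,vzcv] add [zulx,esvga,foi] -> 10 lines: boru ufnea zulx esvga foi eqfy jvx vjmed rthhp lem
Hunk 5: at line 6 remove [jvx,vjmed,rthhp] add [vsqj,uoqm] -> 9 lines: boru ufnea zulx esvga foi eqfy vsqj uoqm lem
Hunk 6: at line 4 remove [eqfy] add [pwgzc,jrpgq,ucuk] -> 11 lines: boru ufnea zulx esvga foi pwgzc jrpgq ucuk vsqj uoqm lem
Hunk 7: at line 1 remove [ufnea,zulx,esvga] add [fbxhm,jsg] -> 10 lines: boru fbxhm jsg foi pwgzc jrpgq ucuk vsqj uoqm lem
Final line 2: fbxhm

Answer: fbxhm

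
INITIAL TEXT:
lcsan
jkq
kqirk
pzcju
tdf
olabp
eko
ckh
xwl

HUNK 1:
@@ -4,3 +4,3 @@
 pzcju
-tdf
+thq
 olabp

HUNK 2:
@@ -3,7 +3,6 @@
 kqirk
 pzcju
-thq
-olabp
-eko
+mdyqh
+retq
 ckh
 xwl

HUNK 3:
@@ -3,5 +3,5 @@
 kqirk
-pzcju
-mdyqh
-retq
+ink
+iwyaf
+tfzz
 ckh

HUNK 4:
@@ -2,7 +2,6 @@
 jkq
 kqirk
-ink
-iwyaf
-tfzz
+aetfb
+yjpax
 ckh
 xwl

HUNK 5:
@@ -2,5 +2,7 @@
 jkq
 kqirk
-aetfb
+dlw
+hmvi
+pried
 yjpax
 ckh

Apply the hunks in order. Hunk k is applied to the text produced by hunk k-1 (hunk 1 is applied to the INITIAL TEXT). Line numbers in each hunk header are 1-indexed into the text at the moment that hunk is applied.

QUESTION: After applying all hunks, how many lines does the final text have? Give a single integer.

Hunk 1: at line 4 remove [tdf] add [thq] -> 9 lines: lcsan jkq kqirk pzcju thq olabp eko ckh xwl
Hunk 2: at line 3 remove [thq,olabp,eko] add [mdyqh,retq] -> 8 lines: lcsan jkq kqirk pzcju mdyqh retq ckh xwl
Hunk 3: at line 3 remove [pzcju,mdyqh,retq] add [ink,iwyaf,tfzz] -> 8 lines: lcsan jkq kqirk ink iwyaf tfzz ckh xwl
Hunk 4: at line 2 remove [ink,iwyaf,tfzz] add [aetfb,yjpax] -> 7 lines: lcsan jkq kqirk aetfb yjpax ckh xwl
Hunk 5: at line 2 remove [aetfb] add [dlw,hmvi,pried] -> 9 lines: lcsan jkq kqirk dlw hmvi pried yjpax ckh xwl
Final line count: 9

Answer: 9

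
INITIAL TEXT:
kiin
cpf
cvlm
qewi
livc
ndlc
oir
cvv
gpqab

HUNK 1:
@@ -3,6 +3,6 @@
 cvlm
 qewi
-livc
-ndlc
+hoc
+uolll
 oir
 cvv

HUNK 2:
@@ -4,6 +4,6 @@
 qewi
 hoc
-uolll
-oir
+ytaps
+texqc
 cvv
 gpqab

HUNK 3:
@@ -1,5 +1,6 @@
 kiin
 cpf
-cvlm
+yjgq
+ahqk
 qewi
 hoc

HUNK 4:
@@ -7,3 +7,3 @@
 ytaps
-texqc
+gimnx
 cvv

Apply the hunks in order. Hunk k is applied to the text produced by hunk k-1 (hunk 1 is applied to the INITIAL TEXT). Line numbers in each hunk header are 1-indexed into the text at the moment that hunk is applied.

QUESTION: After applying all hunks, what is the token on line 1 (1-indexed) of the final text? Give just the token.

Answer: kiin

Derivation:
Hunk 1: at line 3 remove [livc,ndlc] add [hoc,uolll] -> 9 lines: kiin cpf cvlm qewi hoc uolll oir cvv gpqab
Hunk 2: at line 4 remove [uolll,oir] add [ytaps,texqc] -> 9 lines: kiin cpf cvlm qewi hoc ytaps texqc cvv gpqab
Hunk 3: at line 1 remove [cvlm] add [yjgq,ahqk] -> 10 lines: kiin cpf yjgq ahqk qewi hoc ytaps texqc cvv gpqab
Hunk 4: at line 7 remove [texqc] add [gimnx] -> 10 lines: kiin cpf yjgq ahqk qewi hoc ytaps gimnx cvv gpqab
Final line 1: kiin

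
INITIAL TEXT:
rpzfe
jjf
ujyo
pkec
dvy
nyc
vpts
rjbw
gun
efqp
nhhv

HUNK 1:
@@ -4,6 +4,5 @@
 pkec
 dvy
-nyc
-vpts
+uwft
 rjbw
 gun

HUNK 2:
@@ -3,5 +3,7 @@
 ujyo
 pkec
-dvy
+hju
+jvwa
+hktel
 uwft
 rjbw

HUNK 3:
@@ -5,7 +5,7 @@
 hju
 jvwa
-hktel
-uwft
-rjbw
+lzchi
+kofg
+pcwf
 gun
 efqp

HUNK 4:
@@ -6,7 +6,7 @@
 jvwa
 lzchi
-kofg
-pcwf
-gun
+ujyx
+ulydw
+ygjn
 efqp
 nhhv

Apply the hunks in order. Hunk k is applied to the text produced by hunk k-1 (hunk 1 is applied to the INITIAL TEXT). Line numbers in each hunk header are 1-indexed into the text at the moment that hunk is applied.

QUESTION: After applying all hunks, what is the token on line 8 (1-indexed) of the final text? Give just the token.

Hunk 1: at line 4 remove [nyc,vpts] add [uwft] -> 10 lines: rpzfe jjf ujyo pkec dvy uwft rjbw gun efqp nhhv
Hunk 2: at line 3 remove [dvy] add [hju,jvwa,hktel] -> 12 lines: rpzfe jjf ujyo pkec hju jvwa hktel uwft rjbw gun efqp nhhv
Hunk 3: at line 5 remove [hktel,uwft,rjbw] add [lzchi,kofg,pcwf] -> 12 lines: rpzfe jjf ujyo pkec hju jvwa lzchi kofg pcwf gun efqp nhhv
Hunk 4: at line 6 remove [kofg,pcwf,gun] add [ujyx,ulydw,ygjn] -> 12 lines: rpzfe jjf ujyo pkec hju jvwa lzchi ujyx ulydw ygjn efqp nhhv
Final line 8: ujyx

Answer: ujyx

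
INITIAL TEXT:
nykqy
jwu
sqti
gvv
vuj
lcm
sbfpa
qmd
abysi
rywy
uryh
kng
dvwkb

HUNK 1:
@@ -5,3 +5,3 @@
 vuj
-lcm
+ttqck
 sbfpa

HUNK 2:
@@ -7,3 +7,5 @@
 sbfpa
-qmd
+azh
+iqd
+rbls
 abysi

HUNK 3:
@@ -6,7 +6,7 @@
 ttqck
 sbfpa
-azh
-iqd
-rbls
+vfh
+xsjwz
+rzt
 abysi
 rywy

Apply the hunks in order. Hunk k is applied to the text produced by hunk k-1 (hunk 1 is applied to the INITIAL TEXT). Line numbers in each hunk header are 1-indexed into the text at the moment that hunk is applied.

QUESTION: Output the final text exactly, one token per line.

Answer: nykqy
jwu
sqti
gvv
vuj
ttqck
sbfpa
vfh
xsjwz
rzt
abysi
rywy
uryh
kng
dvwkb

Derivation:
Hunk 1: at line 5 remove [lcm] add [ttqck] -> 13 lines: nykqy jwu sqti gvv vuj ttqck sbfpa qmd abysi rywy uryh kng dvwkb
Hunk 2: at line 7 remove [qmd] add [azh,iqd,rbls] -> 15 lines: nykqy jwu sqti gvv vuj ttqck sbfpa azh iqd rbls abysi rywy uryh kng dvwkb
Hunk 3: at line 6 remove [azh,iqd,rbls] add [vfh,xsjwz,rzt] -> 15 lines: nykqy jwu sqti gvv vuj ttqck sbfpa vfh xsjwz rzt abysi rywy uryh kng dvwkb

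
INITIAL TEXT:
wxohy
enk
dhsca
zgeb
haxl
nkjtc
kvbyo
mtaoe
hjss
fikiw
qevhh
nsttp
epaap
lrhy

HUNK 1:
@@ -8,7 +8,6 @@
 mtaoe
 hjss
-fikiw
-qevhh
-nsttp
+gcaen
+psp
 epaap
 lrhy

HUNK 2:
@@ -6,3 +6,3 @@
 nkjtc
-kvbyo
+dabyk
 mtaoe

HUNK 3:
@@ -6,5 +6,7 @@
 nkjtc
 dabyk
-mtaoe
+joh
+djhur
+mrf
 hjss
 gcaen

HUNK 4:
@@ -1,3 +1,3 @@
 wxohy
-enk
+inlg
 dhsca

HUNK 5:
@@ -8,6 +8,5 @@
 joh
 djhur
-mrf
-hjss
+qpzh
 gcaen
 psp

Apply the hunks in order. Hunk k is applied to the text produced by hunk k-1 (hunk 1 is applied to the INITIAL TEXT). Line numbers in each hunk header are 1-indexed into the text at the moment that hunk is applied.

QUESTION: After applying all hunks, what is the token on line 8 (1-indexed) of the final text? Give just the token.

Answer: joh

Derivation:
Hunk 1: at line 8 remove [fikiw,qevhh,nsttp] add [gcaen,psp] -> 13 lines: wxohy enk dhsca zgeb haxl nkjtc kvbyo mtaoe hjss gcaen psp epaap lrhy
Hunk 2: at line 6 remove [kvbyo] add [dabyk] -> 13 lines: wxohy enk dhsca zgeb haxl nkjtc dabyk mtaoe hjss gcaen psp epaap lrhy
Hunk 3: at line 6 remove [mtaoe] add [joh,djhur,mrf] -> 15 lines: wxohy enk dhsca zgeb haxl nkjtc dabyk joh djhur mrf hjss gcaen psp epaap lrhy
Hunk 4: at line 1 remove [enk] add [inlg] -> 15 lines: wxohy inlg dhsca zgeb haxl nkjtc dabyk joh djhur mrf hjss gcaen psp epaap lrhy
Hunk 5: at line 8 remove [mrf,hjss] add [qpzh] -> 14 lines: wxohy inlg dhsca zgeb haxl nkjtc dabyk joh djhur qpzh gcaen psp epaap lrhy
Final line 8: joh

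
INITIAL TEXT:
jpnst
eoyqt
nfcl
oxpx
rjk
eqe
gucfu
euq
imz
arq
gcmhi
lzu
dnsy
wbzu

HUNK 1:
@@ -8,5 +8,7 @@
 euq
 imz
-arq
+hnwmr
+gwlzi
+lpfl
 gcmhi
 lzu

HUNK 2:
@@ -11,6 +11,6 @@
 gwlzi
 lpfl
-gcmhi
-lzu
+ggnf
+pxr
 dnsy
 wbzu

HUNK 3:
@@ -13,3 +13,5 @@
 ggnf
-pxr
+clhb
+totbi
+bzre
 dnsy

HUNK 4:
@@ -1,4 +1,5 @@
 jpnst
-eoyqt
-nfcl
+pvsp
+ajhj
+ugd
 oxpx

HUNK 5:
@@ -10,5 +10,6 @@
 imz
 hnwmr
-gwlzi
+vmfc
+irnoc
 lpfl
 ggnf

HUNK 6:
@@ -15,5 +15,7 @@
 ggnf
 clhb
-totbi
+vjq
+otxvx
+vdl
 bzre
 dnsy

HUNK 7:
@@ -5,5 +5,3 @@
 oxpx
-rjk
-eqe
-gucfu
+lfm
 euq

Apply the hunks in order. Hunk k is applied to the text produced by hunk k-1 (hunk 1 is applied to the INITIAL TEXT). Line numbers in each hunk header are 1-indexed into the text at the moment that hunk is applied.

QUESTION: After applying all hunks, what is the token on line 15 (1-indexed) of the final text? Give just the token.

Hunk 1: at line 8 remove [arq] add [hnwmr,gwlzi,lpfl] -> 16 lines: jpnst eoyqt nfcl oxpx rjk eqe gucfu euq imz hnwmr gwlzi lpfl gcmhi lzu dnsy wbzu
Hunk 2: at line 11 remove [gcmhi,lzu] add [ggnf,pxr] -> 16 lines: jpnst eoyqt nfcl oxpx rjk eqe gucfu euq imz hnwmr gwlzi lpfl ggnf pxr dnsy wbzu
Hunk 3: at line 13 remove [pxr] add [clhb,totbi,bzre] -> 18 lines: jpnst eoyqt nfcl oxpx rjk eqe gucfu euq imz hnwmr gwlzi lpfl ggnf clhb totbi bzre dnsy wbzu
Hunk 4: at line 1 remove [eoyqt,nfcl] add [pvsp,ajhj,ugd] -> 19 lines: jpnst pvsp ajhj ugd oxpx rjk eqe gucfu euq imz hnwmr gwlzi lpfl ggnf clhb totbi bzre dnsy wbzu
Hunk 5: at line 10 remove [gwlzi] add [vmfc,irnoc] -> 20 lines: jpnst pvsp ajhj ugd oxpx rjk eqe gucfu euq imz hnwmr vmfc irnoc lpfl ggnf clhb totbi bzre dnsy wbzu
Hunk 6: at line 15 remove [totbi] add [vjq,otxvx,vdl] -> 22 lines: jpnst pvsp ajhj ugd oxpx rjk eqe gucfu euq imz hnwmr vmfc irnoc lpfl ggnf clhb vjq otxvx vdl bzre dnsy wbzu
Hunk 7: at line 5 remove [rjk,eqe,gucfu] add [lfm] -> 20 lines: jpnst pvsp ajhj ugd oxpx lfm euq imz hnwmr vmfc irnoc lpfl ggnf clhb vjq otxvx vdl bzre dnsy wbzu
Final line 15: vjq

Answer: vjq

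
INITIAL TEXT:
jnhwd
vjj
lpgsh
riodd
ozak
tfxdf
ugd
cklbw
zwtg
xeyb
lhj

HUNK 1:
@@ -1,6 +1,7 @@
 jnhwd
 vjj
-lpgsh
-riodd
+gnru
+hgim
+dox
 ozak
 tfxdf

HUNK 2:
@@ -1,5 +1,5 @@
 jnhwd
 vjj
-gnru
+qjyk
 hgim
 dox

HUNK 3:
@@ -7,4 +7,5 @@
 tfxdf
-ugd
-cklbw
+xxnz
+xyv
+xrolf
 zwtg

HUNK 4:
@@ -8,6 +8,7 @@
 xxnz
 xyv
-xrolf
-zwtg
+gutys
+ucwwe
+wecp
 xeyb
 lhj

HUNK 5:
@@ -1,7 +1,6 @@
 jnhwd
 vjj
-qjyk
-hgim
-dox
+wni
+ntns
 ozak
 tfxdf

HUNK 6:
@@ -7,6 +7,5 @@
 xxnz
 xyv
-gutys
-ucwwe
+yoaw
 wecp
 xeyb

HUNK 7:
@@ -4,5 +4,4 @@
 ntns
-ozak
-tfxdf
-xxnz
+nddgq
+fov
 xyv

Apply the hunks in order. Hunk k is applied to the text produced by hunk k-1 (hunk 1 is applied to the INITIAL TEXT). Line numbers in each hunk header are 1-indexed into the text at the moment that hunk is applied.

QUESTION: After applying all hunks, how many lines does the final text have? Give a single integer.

Answer: 11

Derivation:
Hunk 1: at line 1 remove [lpgsh,riodd] add [gnru,hgim,dox] -> 12 lines: jnhwd vjj gnru hgim dox ozak tfxdf ugd cklbw zwtg xeyb lhj
Hunk 2: at line 1 remove [gnru] add [qjyk] -> 12 lines: jnhwd vjj qjyk hgim dox ozak tfxdf ugd cklbw zwtg xeyb lhj
Hunk 3: at line 7 remove [ugd,cklbw] add [xxnz,xyv,xrolf] -> 13 lines: jnhwd vjj qjyk hgim dox ozak tfxdf xxnz xyv xrolf zwtg xeyb lhj
Hunk 4: at line 8 remove [xrolf,zwtg] add [gutys,ucwwe,wecp] -> 14 lines: jnhwd vjj qjyk hgim dox ozak tfxdf xxnz xyv gutys ucwwe wecp xeyb lhj
Hunk 5: at line 1 remove [qjyk,hgim,dox] add [wni,ntns] -> 13 lines: jnhwd vjj wni ntns ozak tfxdf xxnz xyv gutys ucwwe wecp xeyb lhj
Hunk 6: at line 7 remove [gutys,ucwwe] add [yoaw] -> 12 lines: jnhwd vjj wni ntns ozak tfxdf xxnz xyv yoaw wecp xeyb lhj
Hunk 7: at line 4 remove [ozak,tfxdf,xxnz] add [nddgq,fov] -> 11 lines: jnhwd vjj wni ntns nddgq fov xyv yoaw wecp xeyb lhj
Final line count: 11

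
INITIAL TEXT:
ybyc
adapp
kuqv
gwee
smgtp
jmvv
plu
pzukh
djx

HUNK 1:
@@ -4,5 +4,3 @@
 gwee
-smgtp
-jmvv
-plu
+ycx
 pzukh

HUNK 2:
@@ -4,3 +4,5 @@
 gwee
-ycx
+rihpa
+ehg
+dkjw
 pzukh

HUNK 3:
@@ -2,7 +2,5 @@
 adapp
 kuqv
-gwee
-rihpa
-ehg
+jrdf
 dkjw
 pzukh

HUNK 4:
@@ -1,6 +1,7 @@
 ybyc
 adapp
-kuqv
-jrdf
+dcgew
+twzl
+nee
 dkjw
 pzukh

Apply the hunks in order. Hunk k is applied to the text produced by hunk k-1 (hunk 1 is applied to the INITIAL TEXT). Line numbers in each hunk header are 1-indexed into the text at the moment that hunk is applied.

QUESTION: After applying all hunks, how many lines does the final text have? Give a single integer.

Answer: 8

Derivation:
Hunk 1: at line 4 remove [smgtp,jmvv,plu] add [ycx] -> 7 lines: ybyc adapp kuqv gwee ycx pzukh djx
Hunk 2: at line 4 remove [ycx] add [rihpa,ehg,dkjw] -> 9 lines: ybyc adapp kuqv gwee rihpa ehg dkjw pzukh djx
Hunk 3: at line 2 remove [gwee,rihpa,ehg] add [jrdf] -> 7 lines: ybyc adapp kuqv jrdf dkjw pzukh djx
Hunk 4: at line 1 remove [kuqv,jrdf] add [dcgew,twzl,nee] -> 8 lines: ybyc adapp dcgew twzl nee dkjw pzukh djx
Final line count: 8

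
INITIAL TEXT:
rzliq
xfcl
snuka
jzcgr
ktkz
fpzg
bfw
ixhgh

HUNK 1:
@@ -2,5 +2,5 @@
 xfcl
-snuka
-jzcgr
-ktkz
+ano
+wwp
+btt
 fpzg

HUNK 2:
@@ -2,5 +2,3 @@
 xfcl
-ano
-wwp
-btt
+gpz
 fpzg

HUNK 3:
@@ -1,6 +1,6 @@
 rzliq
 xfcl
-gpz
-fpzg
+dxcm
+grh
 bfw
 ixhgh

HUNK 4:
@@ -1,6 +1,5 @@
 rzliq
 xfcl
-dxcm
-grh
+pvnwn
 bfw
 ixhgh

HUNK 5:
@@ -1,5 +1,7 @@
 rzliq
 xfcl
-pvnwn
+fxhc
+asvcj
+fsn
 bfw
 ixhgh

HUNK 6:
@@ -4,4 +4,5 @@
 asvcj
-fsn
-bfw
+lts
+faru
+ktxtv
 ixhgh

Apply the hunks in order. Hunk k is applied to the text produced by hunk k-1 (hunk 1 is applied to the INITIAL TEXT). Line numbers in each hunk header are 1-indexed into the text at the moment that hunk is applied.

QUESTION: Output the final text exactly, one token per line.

Hunk 1: at line 2 remove [snuka,jzcgr,ktkz] add [ano,wwp,btt] -> 8 lines: rzliq xfcl ano wwp btt fpzg bfw ixhgh
Hunk 2: at line 2 remove [ano,wwp,btt] add [gpz] -> 6 lines: rzliq xfcl gpz fpzg bfw ixhgh
Hunk 3: at line 1 remove [gpz,fpzg] add [dxcm,grh] -> 6 lines: rzliq xfcl dxcm grh bfw ixhgh
Hunk 4: at line 1 remove [dxcm,grh] add [pvnwn] -> 5 lines: rzliq xfcl pvnwn bfw ixhgh
Hunk 5: at line 1 remove [pvnwn] add [fxhc,asvcj,fsn] -> 7 lines: rzliq xfcl fxhc asvcj fsn bfw ixhgh
Hunk 6: at line 4 remove [fsn,bfw] add [lts,faru,ktxtv] -> 8 lines: rzliq xfcl fxhc asvcj lts faru ktxtv ixhgh

Answer: rzliq
xfcl
fxhc
asvcj
lts
faru
ktxtv
ixhgh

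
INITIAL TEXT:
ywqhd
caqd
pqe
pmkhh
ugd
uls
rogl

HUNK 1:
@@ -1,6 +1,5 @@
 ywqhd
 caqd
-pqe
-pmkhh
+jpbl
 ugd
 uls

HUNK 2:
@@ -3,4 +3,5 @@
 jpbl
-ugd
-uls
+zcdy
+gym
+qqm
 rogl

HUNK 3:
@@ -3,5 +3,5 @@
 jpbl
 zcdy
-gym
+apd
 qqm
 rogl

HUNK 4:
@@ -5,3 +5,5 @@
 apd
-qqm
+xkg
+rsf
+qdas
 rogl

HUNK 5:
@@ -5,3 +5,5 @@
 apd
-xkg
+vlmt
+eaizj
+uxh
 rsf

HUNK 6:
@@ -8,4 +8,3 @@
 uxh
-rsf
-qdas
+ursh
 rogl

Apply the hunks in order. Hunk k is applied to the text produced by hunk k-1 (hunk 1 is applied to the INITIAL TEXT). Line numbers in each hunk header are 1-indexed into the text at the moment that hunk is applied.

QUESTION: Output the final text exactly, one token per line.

Hunk 1: at line 1 remove [pqe,pmkhh] add [jpbl] -> 6 lines: ywqhd caqd jpbl ugd uls rogl
Hunk 2: at line 3 remove [ugd,uls] add [zcdy,gym,qqm] -> 7 lines: ywqhd caqd jpbl zcdy gym qqm rogl
Hunk 3: at line 3 remove [gym] add [apd] -> 7 lines: ywqhd caqd jpbl zcdy apd qqm rogl
Hunk 4: at line 5 remove [qqm] add [xkg,rsf,qdas] -> 9 lines: ywqhd caqd jpbl zcdy apd xkg rsf qdas rogl
Hunk 5: at line 5 remove [xkg] add [vlmt,eaizj,uxh] -> 11 lines: ywqhd caqd jpbl zcdy apd vlmt eaizj uxh rsf qdas rogl
Hunk 6: at line 8 remove [rsf,qdas] add [ursh] -> 10 lines: ywqhd caqd jpbl zcdy apd vlmt eaizj uxh ursh rogl

Answer: ywqhd
caqd
jpbl
zcdy
apd
vlmt
eaizj
uxh
ursh
rogl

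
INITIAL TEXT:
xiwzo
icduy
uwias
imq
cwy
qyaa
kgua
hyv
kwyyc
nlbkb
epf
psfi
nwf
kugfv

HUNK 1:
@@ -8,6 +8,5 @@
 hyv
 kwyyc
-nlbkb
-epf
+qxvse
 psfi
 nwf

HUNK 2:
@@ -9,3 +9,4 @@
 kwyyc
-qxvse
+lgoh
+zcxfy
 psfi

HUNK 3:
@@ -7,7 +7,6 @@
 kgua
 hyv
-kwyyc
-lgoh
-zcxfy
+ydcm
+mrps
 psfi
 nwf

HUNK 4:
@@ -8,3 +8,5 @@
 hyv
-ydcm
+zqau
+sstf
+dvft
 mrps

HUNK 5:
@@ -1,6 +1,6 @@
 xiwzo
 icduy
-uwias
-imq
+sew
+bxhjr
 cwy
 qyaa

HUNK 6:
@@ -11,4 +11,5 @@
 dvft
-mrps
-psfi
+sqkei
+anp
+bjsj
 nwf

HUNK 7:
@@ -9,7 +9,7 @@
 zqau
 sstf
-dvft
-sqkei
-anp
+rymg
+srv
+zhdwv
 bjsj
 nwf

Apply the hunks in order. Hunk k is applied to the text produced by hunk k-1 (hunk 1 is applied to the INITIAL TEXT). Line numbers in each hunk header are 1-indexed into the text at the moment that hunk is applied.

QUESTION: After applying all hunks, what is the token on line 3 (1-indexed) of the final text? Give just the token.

Hunk 1: at line 8 remove [nlbkb,epf] add [qxvse] -> 13 lines: xiwzo icduy uwias imq cwy qyaa kgua hyv kwyyc qxvse psfi nwf kugfv
Hunk 2: at line 9 remove [qxvse] add [lgoh,zcxfy] -> 14 lines: xiwzo icduy uwias imq cwy qyaa kgua hyv kwyyc lgoh zcxfy psfi nwf kugfv
Hunk 3: at line 7 remove [kwyyc,lgoh,zcxfy] add [ydcm,mrps] -> 13 lines: xiwzo icduy uwias imq cwy qyaa kgua hyv ydcm mrps psfi nwf kugfv
Hunk 4: at line 8 remove [ydcm] add [zqau,sstf,dvft] -> 15 lines: xiwzo icduy uwias imq cwy qyaa kgua hyv zqau sstf dvft mrps psfi nwf kugfv
Hunk 5: at line 1 remove [uwias,imq] add [sew,bxhjr] -> 15 lines: xiwzo icduy sew bxhjr cwy qyaa kgua hyv zqau sstf dvft mrps psfi nwf kugfv
Hunk 6: at line 11 remove [mrps,psfi] add [sqkei,anp,bjsj] -> 16 lines: xiwzo icduy sew bxhjr cwy qyaa kgua hyv zqau sstf dvft sqkei anp bjsj nwf kugfv
Hunk 7: at line 9 remove [dvft,sqkei,anp] add [rymg,srv,zhdwv] -> 16 lines: xiwzo icduy sew bxhjr cwy qyaa kgua hyv zqau sstf rymg srv zhdwv bjsj nwf kugfv
Final line 3: sew

Answer: sew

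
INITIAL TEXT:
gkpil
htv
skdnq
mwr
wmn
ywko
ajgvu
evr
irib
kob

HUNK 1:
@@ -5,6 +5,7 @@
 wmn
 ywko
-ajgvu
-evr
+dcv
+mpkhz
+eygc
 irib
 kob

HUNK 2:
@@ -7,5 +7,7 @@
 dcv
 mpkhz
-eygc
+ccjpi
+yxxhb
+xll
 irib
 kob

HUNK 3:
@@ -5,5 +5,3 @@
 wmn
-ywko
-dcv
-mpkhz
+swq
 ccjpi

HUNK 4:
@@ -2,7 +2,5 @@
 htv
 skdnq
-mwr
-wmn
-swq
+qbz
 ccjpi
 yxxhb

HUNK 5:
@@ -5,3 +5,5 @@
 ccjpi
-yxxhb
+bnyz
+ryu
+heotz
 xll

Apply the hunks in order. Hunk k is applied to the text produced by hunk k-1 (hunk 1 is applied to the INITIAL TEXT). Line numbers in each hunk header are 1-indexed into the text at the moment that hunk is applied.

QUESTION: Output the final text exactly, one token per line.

Hunk 1: at line 5 remove [ajgvu,evr] add [dcv,mpkhz,eygc] -> 11 lines: gkpil htv skdnq mwr wmn ywko dcv mpkhz eygc irib kob
Hunk 2: at line 7 remove [eygc] add [ccjpi,yxxhb,xll] -> 13 lines: gkpil htv skdnq mwr wmn ywko dcv mpkhz ccjpi yxxhb xll irib kob
Hunk 3: at line 5 remove [ywko,dcv,mpkhz] add [swq] -> 11 lines: gkpil htv skdnq mwr wmn swq ccjpi yxxhb xll irib kob
Hunk 4: at line 2 remove [mwr,wmn,swq] add [qbz] -> 9 lines: gkpil htv skdnq qbz ccjpi yxxhb xll irib kob
Hunk 5: at line 5 remove [yxxhb] add [bnyz,ryu,heotz] -> 11 lines: gkpil htv skdnq qbz ccjpi bnyz ryu heotz xll irib kob

Answer: gkpil
htv
skdnq
qbz
ccjpi
bnyz
ryu
heotz
xll
irib
kob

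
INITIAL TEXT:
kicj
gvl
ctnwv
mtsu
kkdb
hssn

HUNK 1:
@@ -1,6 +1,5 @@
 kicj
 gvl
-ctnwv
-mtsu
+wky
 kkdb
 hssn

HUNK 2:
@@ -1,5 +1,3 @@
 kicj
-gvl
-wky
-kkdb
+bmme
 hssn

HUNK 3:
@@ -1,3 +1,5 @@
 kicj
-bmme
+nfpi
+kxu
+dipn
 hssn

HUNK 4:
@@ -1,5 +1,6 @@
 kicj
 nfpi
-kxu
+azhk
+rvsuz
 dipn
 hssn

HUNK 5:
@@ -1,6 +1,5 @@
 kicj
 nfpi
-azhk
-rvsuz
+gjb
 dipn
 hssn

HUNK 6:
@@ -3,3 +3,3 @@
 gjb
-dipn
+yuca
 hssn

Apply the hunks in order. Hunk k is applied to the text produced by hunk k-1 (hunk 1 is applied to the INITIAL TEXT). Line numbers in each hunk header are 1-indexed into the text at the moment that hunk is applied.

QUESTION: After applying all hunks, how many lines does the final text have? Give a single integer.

Hunk 1: at line 1 remove [ctnwv,mtsu] add [wky] -> 5 lines: kicj gvl wky kkdb hssn
Hunk 2: at line 1 remove [gvl,wky,kkdb] add [bmme] -> 3 lines: kicj bmme hssn
Hunk 3: at line 1 remove [bmme] add [nfpi,kxu,dipn] -> 5 lines: kicj nfpi kxu dipn hssn
Hunk 4: at line 1 remove [kxu] add [azhk,rvsuz] -> 6 lines: kicj nfpi azhk rvsuz dipn hssn
Hunk 5: at line 1 remove [azhk,rvsuz] add [gjb] -> 5 lines: kicj nfpi gjb dipn hssn
Hunk 6: at line 3 remove [dipn] add [yuca] -> 5 lines: kicj nfpi gjb yuca hssn
Final line count: 5

Answer: 5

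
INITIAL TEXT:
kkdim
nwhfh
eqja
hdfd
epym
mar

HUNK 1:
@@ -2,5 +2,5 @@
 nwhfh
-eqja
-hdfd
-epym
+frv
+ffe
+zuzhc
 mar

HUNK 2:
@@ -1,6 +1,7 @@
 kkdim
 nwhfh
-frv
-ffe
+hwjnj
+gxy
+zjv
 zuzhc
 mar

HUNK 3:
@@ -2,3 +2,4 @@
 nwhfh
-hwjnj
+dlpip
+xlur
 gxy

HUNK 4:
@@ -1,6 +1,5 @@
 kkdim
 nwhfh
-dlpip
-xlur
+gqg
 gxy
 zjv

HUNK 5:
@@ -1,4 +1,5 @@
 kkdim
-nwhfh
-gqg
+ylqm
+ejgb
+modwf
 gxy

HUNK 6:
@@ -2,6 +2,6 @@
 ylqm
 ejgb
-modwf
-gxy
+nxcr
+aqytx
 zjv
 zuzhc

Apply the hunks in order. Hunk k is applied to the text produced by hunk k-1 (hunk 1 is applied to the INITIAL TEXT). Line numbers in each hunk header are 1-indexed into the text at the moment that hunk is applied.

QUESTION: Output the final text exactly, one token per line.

Answer: kkdim
ylqm
ejgb
nxcr
aqytx
zjv
zuzhc
mar

Derivation:
Hunk 1: at line 2 remove [eqja,hdfd,epym] add [frv,ffe,zuzhc] -> 6 lines: kkdim nwhfh frv ffe zuzhc mar
Hunk 2: at line 1 remove [frv,ffe] add [hwjnj,gxy,zjv] -> 7 lines: kkdim nwhfh hwjnj gxy zjv zuzhc mar
Hunk 3: at line 2 remove [hwjnj] add [dlpip,xlur] -> 8 lines: kkdim nwhfh dlpip xlur gxy zjv zuzhc mar
Hunk 4: at line 1 remove [dlpip,xlur] add [gqg] -> 7 lines: kkdim nwhfh gqg gxy zjv zuzhc mar
Hunk 5: at line 1 remove [nwhfh,gqg] add [ylqm,ejgb,modwf] -> 8 lines: kkdim ylqm ejgb modwf gxy zjv zuzhc mar
Hunk 6: at line 2 remove [modwf,gxy] add [nxcr,aqytx] -> 8 lines: kkdim ylqm ejgb nxcr aqytx zjv zuzhc mar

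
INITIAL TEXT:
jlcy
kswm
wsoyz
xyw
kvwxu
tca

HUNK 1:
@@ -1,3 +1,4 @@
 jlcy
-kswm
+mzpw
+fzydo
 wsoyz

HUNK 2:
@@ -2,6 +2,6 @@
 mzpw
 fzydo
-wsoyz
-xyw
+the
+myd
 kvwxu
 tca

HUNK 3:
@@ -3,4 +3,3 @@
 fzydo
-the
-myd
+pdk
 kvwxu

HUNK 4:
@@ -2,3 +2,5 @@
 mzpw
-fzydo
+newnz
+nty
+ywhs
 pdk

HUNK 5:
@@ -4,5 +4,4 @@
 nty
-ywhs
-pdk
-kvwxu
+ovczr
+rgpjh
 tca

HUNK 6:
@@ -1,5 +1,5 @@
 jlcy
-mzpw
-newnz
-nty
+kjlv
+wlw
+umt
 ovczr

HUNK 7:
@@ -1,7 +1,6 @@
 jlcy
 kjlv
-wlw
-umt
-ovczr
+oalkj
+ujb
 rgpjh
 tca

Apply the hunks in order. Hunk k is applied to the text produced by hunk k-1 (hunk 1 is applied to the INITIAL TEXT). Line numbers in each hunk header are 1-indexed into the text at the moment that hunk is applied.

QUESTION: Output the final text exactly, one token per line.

Answer: jlcy
kjlv
oalkj
ujb
rgpjh
tca

Derivation:
Hunk 1: at line 1 remove [kswm] add [mzpw,fzydo] -> 7 lines: jlcy mzpw fzydo wsoyz xyw kvwxu tca
Hunk 2: at line 2 remove [wsoyz,xyw] add [the,myd] -> 7 lines: jlcy mzpw fzydo the myd kvwxu tca
Hunk 3: at line 3 remove [the,myd] add [pdk] -> 6 lines: jlcy mzpw fzydo pdk kvwxu tca
Hunk 4: at line 2 remove [fzydo] add [newnz,nty,ywhs] -> 8 lines: jlcy mzpw newnz nty ywhs pdk kvwxu tca
Hunk 5: at line 4 remove [ywhs,pdk,kvwxu] add [ovczr,rgpjh] -> 7 lines: jlcy mzpw newnz nty ovczr rgpjh tca
Hunk 6: at line 1 remove [mzpw,newnz,nty] add [kjlv,wlw,umt] -> 7 lines: jlcy kjlv wlw umt ovczr rgpjh tca
Hunk 7: at line 1 remove [wlw,umt,ovczr] add [oalkj,ujb] -> 6 lines: jlcy kjlv oalkj ujb rgpjh tca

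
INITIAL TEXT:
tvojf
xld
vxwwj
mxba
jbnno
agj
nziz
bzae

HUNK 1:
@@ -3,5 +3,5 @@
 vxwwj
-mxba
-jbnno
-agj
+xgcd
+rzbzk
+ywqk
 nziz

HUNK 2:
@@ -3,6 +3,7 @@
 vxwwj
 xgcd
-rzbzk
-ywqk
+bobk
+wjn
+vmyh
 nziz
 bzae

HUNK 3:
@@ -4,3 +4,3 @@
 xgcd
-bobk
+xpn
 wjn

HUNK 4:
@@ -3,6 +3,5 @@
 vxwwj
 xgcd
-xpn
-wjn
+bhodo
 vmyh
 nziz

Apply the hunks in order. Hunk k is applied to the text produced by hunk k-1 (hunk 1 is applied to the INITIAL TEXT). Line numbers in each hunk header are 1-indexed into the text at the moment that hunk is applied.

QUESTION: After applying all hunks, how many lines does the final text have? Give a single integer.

Hunk 1: at line 3 remove [mxba,jbnno,agj] add [xgcd,rzbzk,ywqk] -> 8 lines: tvojf xld vxwwj xgcd rzbzk ywqk nziz bzae
Hunk 2: at line 3 remove [rzbzk,ywqk] add [bobk,wjn,vmyh] -> 9 lines: tvojf xld vxwwj xgcd bobk wjn vmyh nziz bzae
Hunk 3: at line 4 remove [bobk] add [xpn] -> 9 lines: tvojf xld vxwwj xgcd xpn wjn vmyh nziz bzae
Hunk 4: at line 3 remove [xpn,wjn] add [bhodo] -> 8 lines: tvojf xld vxwwj xgcd bhodo vmyh nziz bzae
Final line count: 8

Answer: 8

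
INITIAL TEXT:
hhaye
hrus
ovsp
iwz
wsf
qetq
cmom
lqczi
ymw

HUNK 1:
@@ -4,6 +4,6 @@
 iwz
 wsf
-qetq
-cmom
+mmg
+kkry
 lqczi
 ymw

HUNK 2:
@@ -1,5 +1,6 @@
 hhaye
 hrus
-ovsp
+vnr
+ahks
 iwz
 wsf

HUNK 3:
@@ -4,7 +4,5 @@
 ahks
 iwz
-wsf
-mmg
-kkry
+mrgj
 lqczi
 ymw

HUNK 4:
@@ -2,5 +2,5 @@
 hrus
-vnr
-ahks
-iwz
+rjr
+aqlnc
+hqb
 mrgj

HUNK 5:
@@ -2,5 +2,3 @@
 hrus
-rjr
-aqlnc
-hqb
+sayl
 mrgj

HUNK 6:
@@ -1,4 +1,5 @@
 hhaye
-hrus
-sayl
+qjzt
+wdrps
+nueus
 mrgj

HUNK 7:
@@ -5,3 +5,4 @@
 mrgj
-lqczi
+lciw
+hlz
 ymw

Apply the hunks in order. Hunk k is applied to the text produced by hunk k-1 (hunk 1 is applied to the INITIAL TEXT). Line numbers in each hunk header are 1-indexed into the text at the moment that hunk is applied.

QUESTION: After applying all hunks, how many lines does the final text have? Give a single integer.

Hunk 1: at line 4 remove [qetq,cmom] add [mmg,kkry] -> 9 lines: hhaye hrus ovsp iwz wsf mmg kkry lqczi ymw
Hunk 2: at line 1 remove [ovsp] add [vnr,ahks] -> 10 lines: hhaye hrus vnr ahks iwz wsf mmg kkry lqczi ymw
Hunk 3: at line 4 remove [wsf,mmg,kkry] add [mrgj] -> 8 lines: hhaye hrus vnr ahks iwz mrgj lqczi ymw
Hunk 4: at line 2 remove [vnr,ahks,iwz] add [rjr,aqlnc,hqb] -> 8 lines: hhaye hrus rjr aqlnc hqb mrgj lqczi ymw
Hunk 5: at line 2 remove [rjr,aqlnc,hqb] add [sayl] -> 6 lines: hhaye hrus sayl mrgj lqczi ymw
Hunk 6: at line 1 remove [hrus,sayl] add [qjzt,wdrps,nueus] -> 7 lines: hhaye qjzt wdrps nueus mrgj lqczi ymw
Hunk 7: at line 5 remove [lqczi] add [lciw,hlz] -> 8 lines: hhaye qjzt wdrps nueus mrgj lciw hlz ymw
Final line count: 8

Answer: 8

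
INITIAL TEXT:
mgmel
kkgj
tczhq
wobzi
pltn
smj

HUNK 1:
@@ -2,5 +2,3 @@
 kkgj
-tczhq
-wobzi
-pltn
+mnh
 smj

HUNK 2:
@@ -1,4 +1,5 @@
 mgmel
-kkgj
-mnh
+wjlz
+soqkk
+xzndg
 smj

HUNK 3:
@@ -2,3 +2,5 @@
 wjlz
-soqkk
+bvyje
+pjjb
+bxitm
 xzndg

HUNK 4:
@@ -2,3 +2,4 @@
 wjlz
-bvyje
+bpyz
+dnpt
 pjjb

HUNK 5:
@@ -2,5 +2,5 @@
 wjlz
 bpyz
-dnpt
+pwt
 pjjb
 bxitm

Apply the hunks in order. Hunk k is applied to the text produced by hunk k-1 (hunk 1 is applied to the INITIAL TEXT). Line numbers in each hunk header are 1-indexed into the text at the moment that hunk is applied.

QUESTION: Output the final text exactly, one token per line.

Hunk 1: at line 2 remove [tczhq,wobzi,pltn] add [mnh] -> 4 lines: mgmel kkgj mnh smj
Hunk 2: at line 1 remove [kkgj,mnh] add [wjlz,soqkk,xzndg] -> 5 lines: mgmel wjlz soqkk xzndg smj
Hunk 3: at line 2 remove [soqkk] add [bvyje,pjjb,bxitm] -> 7 lines: mgmel wjlz bvyje pjjb bxitm xzndg smj
Hunk 4: at line 2 remove [bvyje] add [bpyz,dnpt] -> 8 lines: mgmel wjlz bpyz dnpt pjjb bxitm xzndg smj
Hunk 5: at line 2 remove [dnpt] add [pwt] -> 8 lines: mgmel wjlz bpyz pwt pjjb bxitm xzndg smj

Answer: mgmel
wjlz
bpyz
pwt
pjjb
bxitm
xzndg
smj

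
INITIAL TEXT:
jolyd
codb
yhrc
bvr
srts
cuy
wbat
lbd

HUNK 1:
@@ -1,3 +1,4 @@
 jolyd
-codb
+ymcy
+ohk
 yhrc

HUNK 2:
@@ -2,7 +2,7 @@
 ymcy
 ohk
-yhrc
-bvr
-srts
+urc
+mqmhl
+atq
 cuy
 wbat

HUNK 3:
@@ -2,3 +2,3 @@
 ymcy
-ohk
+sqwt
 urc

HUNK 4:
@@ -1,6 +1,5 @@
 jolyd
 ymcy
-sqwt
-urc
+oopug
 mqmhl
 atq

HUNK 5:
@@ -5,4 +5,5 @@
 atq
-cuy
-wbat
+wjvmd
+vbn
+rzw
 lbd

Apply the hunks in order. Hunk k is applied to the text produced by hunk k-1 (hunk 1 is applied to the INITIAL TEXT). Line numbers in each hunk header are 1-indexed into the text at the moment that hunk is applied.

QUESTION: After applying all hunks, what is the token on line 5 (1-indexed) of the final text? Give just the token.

Hunk 1: at line 1 remove [codb] add [ymcy,ohk] -> 9 lines: jolyd ymcy ohk yhrc bvr srts cuy wbat lbd
Hunk 2: at line 2 remove [yhrc,bvr,srts] add [urc,mqmhl,atq] -> 9 lines: jolyd ymcy ohk urc mqmhl atq cuy wbat lbd
Hunk 3: at line 2 remove [ohk] add [sqwt] -> 9 lines: jolyd ymcy sqwt urc mqmhl atq cuy wbat lbd
Hunk 4: at line 1 remove [sqwt,urc] add [oopug] -> 8 lines: jolyd ymcy oopug mqmhl atq cuy wbat lbd
Hunk 5: at line 5 remove [cuy,wbat] add [wjvmd,vbn,rzw] -> 9 lines: jolyd ymcy oopug mqmhl atq wjvmd vbn rzw lbd
Final line 5: atq

Answer: atq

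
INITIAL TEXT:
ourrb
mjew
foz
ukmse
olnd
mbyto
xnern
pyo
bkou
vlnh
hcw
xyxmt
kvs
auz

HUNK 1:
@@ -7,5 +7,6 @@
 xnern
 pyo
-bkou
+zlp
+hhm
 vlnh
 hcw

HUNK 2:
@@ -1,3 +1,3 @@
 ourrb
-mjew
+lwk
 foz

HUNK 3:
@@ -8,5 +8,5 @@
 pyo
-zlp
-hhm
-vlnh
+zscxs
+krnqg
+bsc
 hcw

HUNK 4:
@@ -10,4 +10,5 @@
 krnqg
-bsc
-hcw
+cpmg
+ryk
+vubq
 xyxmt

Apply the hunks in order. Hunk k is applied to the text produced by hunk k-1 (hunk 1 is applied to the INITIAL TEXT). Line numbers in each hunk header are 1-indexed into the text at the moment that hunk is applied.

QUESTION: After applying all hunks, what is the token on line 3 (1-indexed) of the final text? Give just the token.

Answer: foz

Derivation:
Hunk 1: at line 7 remove [bkou] add [zlp,hhm] -> 15 lines: ourrb mjew foz ukmse olnd mbyto xnern pyo zlp hhm vlnh hcw xyxmt kvs auz
Hunk 2: at line 1 remove [mjew] add [lwk] -> 15 lines: ourrb lwk foz ukmse olnd mbyto xnern pyo zlp hhm vlnh hcw xyxmt kvs auz
Hunk 3: at line 8 remove [zlp,hhm,vlnh] add [zscxs,krnqg,bsc] -> 15 lines: ourrb lwk foz ukmse olnd mbyto xnern pyo zscxs krnqg bsc hcw xyxmt kvs auz
Hunk 4: at line 10 remove [bsc,hcw] add [cpmg,ryk,vubq] -> 16 lines: ourrb lwk foz ukmse olnd mbyto xnern pyo zscxs krnqg cpmg ryk vubq xyxmt kvs auz
Final line 3: foz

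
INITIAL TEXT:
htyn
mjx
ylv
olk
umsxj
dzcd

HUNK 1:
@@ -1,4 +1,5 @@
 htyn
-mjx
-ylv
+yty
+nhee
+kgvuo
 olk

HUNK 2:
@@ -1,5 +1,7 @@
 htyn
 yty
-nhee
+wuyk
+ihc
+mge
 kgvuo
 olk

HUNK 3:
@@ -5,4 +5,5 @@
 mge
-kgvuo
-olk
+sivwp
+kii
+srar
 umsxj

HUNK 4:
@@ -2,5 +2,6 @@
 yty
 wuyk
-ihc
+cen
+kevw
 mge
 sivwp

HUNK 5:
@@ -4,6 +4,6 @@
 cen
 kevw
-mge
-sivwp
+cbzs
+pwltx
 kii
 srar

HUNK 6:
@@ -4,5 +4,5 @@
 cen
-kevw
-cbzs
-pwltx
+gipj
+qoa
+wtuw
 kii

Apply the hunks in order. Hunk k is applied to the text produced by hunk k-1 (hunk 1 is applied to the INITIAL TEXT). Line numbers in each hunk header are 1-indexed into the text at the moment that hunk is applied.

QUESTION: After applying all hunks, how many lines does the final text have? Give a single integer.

Answer: 11

Derivation:
Hunk 1: at line 1 remove [mjx,ylv] add [yty,nhee,kgvuo] -> 7 lines: htyn yty nhee kgvuo olk umsxj dzcd
Hunk 2: at line 1 remove [nhee] add [wuyk,ihc,mge] -> 9 lines: htyn yty wuyk ihc mge kgvuo olk umsxj dzcd
Hunk 3: at line 5 remove [kgvuo,olk] add [sivwp,kii,srar] -> 10 lines: htyn yty wuyk ihc mge sivwp kii srar umsxj dzcd
Hunk 4: at line 2 remove [ihc] add [cen,kevw] -> 11 lines: htyn yty wuyk cen kevw mge sivwp kii srar umsxj dzcd
Hunk 5: at line 4 remove [mge,sivwp] add [cbzs,pwltx] -> 11 lines: htyn yty wuyk cen kevw cbzs pwltx kii srar umsxj dzcd
Hunk 6: at line 4 remove [kevw,cbzs,pwltx] add [gipj,qoa,wtuw] -> 11 lines: htyn yty wuyk cen gipj qoa wtuw kii srar umsxj dzcd
Final line count: 11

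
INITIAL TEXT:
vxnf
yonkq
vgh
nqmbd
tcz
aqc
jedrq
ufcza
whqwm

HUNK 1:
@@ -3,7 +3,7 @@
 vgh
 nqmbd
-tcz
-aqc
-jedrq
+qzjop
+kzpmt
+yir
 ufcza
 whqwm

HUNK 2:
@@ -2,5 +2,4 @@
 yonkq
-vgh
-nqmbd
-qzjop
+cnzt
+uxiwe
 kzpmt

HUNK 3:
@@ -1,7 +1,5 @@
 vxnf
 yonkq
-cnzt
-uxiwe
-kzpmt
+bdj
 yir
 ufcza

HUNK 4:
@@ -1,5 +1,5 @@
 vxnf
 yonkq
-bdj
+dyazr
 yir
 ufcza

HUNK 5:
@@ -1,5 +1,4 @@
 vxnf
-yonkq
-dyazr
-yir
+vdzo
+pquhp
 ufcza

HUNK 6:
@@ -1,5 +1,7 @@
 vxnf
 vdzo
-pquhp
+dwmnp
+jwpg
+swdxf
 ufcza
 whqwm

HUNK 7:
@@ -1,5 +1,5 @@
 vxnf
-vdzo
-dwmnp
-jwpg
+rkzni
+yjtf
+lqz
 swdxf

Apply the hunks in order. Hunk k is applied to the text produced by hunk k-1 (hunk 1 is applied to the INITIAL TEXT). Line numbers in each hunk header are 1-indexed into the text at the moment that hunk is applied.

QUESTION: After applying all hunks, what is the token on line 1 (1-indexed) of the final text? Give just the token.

Hunk 1: at line 3 remove [tcz,aqc,jedrq] add [qzjop,kzpmt,yir] -> 9 lines: vxnf yonkq vgh nqmbd qzjop kzpmt yir ufcza whqwm
Hunk 2: at line 2 remove [vgh,nqmbd,qzjop] add [cnzt,uxiwe] -> 8 lines: vxnf yonkq cnzt uxiwe kzpmt yir ufcza whqwm
Hunk 3: at line 1 remove [cnzt,uxiwe,kzpmt] add [bdj] -> 6 lines: vxnf yonkq bdj yir ufcza whqwm
Hunk 4: at line 1 remove [bdj] add [dyazr] -> 6 lines: vxnf yonkq dyazr yir ufcza whqwm
Hunk 5: at line 1 remove [yonkq,dyazr,yir] add [vdzo,pquhp] -> 5 lines: vxnf vdzo pquhp ufcza whqwm
Hunk 6: at line 1 remove [pquhp] add [dwmnp,jwpg,swdxf] -> 7 lines: vxnf vdzo dwmnp jwpg swdxf ufcza whqwm
Hunk 7: at line 1 remove [vdzo,dwmnp,jwpg] add [rkzni,yjtf,lqz] -> 7 lines: vxnf rkzni yjtf lqz swdxf ufcza whqwm
Final line 1: vxnf

Answer: vxnf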